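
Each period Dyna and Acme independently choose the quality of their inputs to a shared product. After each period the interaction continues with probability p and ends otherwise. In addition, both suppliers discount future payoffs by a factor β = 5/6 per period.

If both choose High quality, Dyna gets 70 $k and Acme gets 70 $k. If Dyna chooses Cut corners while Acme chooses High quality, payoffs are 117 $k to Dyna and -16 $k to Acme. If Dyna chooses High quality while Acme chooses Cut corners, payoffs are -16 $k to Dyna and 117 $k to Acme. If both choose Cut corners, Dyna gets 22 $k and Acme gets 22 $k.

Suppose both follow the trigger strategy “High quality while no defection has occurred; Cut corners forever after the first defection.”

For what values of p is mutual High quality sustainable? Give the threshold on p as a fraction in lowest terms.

282/475

Expected continuation weight on next period's payoff is β·p = 5/6·p, which plays the role of the discount factor.
Cooperation requires 5/6·p ≥ (117−70)/(117−22) = 47/95, hence p ≥ 282/475.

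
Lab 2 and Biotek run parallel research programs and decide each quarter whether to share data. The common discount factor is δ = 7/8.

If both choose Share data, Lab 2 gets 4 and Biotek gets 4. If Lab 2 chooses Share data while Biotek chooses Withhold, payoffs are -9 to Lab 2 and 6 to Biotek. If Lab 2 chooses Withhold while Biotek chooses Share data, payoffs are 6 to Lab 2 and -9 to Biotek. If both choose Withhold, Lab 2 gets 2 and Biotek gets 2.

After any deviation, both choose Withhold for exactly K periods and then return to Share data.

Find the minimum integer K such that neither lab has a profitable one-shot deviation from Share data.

Need Σ_{k=1}^{K} δ^k ≥ (6−4)/(4−2) = 1.0000 at δ = 7/8.
At K = 1 the sum is 0.8750 < 1.0000; at K = 2 it is 1.6406 ≥ 1.0000.
So the minimum punishment length is K = 2.

2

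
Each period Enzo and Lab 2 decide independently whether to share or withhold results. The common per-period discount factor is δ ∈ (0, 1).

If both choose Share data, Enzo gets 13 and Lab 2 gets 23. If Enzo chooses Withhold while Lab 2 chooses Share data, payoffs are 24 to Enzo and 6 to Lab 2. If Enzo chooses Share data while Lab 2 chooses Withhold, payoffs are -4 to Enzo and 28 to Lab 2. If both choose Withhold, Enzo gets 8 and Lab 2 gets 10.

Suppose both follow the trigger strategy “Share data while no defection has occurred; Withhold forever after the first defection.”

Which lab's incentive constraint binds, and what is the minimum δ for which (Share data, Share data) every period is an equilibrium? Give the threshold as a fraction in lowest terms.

Enzo; δ ≥ 11/16

Enzo's threshold: (24−13)/(24−8) = 11/16.
Lab 2's threshold: (28−23)/(28−10) = 5/18.
11/16 > 5/18, so Enzo binds and δ* = 11/16.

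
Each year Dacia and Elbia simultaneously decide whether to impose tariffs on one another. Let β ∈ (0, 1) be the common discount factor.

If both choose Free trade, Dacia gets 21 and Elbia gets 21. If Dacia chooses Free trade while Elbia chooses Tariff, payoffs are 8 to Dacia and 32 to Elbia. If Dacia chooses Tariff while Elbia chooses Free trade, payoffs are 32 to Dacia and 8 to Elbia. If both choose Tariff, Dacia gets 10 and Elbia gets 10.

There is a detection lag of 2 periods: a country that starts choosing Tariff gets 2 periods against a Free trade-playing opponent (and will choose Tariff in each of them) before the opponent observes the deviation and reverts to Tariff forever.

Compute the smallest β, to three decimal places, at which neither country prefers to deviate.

The best deviation is to choose Tariff for all 2 undetected periods, earning 32 each, then 10 forever once detected.
Deviation value: 32(1−β^2)/(1−β) + 10β^2/(1−β); cooperation value: 21/(1−β).
IC: 21 ≥ 32(1−β^2) + 10β^2 = 32 − 22β^2.
So β^2 ≥ 11/22 = 1/2, giving β ≥ (1/2)^(1/2) ≈ 0.707.

0.707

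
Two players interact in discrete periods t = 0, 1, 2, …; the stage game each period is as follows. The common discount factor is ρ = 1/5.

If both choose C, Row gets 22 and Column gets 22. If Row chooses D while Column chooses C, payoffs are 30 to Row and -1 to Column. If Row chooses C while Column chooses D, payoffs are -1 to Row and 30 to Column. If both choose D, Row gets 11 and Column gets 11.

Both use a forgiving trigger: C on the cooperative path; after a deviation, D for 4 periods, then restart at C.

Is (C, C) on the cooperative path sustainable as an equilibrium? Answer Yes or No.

IC: ρ+…+ρ^4 ≥ (30−22)/(22−11) = 8/11.
At ρ = 1/5: partial sum = 0.2496 < 0.7273. Cooperation not sustainable.

No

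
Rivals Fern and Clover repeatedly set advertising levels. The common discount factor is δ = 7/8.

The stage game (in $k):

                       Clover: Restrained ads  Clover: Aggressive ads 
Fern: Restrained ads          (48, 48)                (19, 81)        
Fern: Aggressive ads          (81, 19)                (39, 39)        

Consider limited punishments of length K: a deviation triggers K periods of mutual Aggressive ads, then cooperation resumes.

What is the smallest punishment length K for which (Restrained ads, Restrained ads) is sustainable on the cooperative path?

6

Need Σ_{k=1}^{K} δ^k ≥ (81−48)/(48−39) = 3.6667 at δ = 7/8.
At K = 5 the sum is 3.4096 < 3.6667; at K = 6 it is 3.8584 ≥ 3.6667.
So the minimum punishment length is K = 6.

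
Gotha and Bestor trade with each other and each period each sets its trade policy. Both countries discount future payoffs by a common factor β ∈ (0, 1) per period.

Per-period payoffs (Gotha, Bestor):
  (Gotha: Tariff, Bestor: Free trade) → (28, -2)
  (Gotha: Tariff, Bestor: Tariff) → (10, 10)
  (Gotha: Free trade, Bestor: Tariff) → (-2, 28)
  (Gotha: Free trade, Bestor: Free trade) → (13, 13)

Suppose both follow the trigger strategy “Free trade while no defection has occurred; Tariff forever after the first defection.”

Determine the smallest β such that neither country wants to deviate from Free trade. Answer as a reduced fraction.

One-period gain from deviating is 28 − 13 = 15. The loss is 13 − 10 = 3 in every subsequent period, with present value 3·β/(1−β).
Deviation is unprofitable when 3·β/(1−β) ≥ 15, i.e. β/(1−β) ≥ 5.
Equivalently β ≥ 15/(15+3) = 5/6.

5/6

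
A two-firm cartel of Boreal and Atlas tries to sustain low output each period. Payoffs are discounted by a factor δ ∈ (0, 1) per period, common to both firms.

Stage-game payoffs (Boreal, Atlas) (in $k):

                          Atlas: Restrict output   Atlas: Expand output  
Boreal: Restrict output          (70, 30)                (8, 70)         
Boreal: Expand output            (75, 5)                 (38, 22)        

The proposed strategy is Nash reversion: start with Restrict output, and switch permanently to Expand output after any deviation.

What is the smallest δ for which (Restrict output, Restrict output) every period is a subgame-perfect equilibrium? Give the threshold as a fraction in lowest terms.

5/6

Boreal's threshold: (75−70)/(75−38) = 5/37.
Atlas's threshold: (70−30)/(70−22) = 5/6.
5/37 < 5/6, so Atlas binds and δ* = 5/6.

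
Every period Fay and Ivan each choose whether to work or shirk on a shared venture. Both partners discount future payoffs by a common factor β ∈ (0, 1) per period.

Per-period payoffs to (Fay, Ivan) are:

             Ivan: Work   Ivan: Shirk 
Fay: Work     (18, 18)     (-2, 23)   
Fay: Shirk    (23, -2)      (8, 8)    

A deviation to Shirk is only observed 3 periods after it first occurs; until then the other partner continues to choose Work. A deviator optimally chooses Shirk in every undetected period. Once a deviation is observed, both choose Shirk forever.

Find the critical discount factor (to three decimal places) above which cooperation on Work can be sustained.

The best deviation is to choose Shirk for all 3 undetected periods, earning 23 each, then 8 forever once detected.
Deviation value: 23(1−β^3)/(1−β) + 8β^3/(1−β); cooperation value: 18/(1−β).
IC: 18 ≥ 23(1−β^3) + 8β^3 = 23 − 15β^3.
So β^3 ≥ 5/15 = 1/3, giving β ≥ (1/3)^(1/3) ≈ 0.693.

0.693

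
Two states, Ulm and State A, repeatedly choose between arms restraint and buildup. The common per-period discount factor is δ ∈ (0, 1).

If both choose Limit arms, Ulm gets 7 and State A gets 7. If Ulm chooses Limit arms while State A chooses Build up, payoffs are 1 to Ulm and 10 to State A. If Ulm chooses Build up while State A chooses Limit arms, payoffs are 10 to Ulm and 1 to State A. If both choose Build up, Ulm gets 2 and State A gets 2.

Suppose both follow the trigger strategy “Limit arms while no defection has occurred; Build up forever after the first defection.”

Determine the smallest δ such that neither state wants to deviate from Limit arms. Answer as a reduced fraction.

3/8

7/(1−δ) ≥ 10 + 2δ/(1−δ)
7 ≥ 10 − 8δ
δ ≥ 3/8.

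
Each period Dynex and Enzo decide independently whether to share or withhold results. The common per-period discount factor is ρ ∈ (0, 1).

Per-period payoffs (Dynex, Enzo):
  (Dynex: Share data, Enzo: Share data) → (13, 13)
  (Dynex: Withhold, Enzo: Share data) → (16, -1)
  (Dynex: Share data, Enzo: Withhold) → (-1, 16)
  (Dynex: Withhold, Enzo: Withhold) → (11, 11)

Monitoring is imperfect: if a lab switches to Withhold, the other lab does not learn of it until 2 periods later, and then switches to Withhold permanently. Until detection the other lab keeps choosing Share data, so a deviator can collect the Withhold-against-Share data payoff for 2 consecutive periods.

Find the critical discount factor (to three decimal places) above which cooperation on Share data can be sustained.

The best deviation is to choose Withhold for all 2 undetected periods, earning 16 each, then 11 forever once detected.
Deviation value: 16(1−ρ^2)/(1−ρ) + 11ρ^2/(1−ρ); cooperation value: 13/(1−ρ).
IC: 13 ≥ 16(1−ρ^2) + 11ρ^2 = 16 − 5ρ^2.
So ρ^2 ≥ 3/5, giving ρ ≥ (3/5)^(1/2) ≈ 0.775.

0.775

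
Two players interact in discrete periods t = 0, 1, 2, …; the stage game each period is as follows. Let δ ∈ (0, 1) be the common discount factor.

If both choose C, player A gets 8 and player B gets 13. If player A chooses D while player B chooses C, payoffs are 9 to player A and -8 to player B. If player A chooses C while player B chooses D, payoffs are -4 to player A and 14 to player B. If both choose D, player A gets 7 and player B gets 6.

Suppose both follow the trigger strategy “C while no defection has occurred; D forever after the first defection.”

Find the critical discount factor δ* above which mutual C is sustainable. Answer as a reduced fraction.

1/2

player A: cooperation gives 8 each period; deviation gives 9 once then 7 forever.
  8/(1−δ) ≥ 9 + 7δ/(1−δ) ⇒ δ ≥ 1/2.
player B: cooperation gives 13 each period; deviation gives 14 once then 6 forever.
  δ ≥ 1/8.
Both must hold, so the binding constraint is player A's: δ ≥ 1/2.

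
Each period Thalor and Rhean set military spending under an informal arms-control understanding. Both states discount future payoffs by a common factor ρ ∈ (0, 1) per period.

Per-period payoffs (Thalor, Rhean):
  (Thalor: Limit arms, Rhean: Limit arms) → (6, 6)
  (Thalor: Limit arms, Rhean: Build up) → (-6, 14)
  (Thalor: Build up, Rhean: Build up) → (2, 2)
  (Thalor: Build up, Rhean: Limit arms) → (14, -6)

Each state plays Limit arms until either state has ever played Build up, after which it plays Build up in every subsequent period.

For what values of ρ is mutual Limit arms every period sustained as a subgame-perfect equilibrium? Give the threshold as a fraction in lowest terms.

Cooperation forever yields 6 each period: 6/(1−ρ).
Deviating yields 14 once, then 2 forever: 14 + 2ρ/(1−ρ).
No profitable deviation requires 6/(1−ρ) ≥ 14 + 2ρ/(1−ρ).
Multiplying by (1−ρ): 6 ≥ 14(1−ρ) + 2ρ = 14 − 12ρ.
So 12ρ ≥ 8, i.e. ρ ≥ 8/12 = 2/3.

2/3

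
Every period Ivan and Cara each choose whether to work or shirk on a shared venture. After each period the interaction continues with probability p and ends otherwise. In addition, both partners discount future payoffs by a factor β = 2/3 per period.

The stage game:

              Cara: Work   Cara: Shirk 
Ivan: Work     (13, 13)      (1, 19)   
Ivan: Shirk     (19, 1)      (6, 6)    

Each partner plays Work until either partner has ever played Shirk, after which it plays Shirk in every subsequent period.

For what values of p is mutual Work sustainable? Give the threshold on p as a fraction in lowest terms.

9/13

Expected continuation weight on next period's payoff is β·p = 2/3·p, which plays the role of the discount factor.
Cooperation requires 2/3·p ≥ (19−13)/(19−6) = 6/13, hence p ≥ 9/13.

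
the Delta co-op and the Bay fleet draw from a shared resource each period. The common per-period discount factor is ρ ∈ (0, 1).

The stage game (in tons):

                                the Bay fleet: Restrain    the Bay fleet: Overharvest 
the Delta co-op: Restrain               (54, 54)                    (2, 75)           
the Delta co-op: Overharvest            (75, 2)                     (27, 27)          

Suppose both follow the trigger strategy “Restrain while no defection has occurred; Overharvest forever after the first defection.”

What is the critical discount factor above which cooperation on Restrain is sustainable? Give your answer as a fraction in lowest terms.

Cooperation forever yields 54 each period: 54/(1−ρ).
Deviating yields 75 once, then 27 forever: 75 + 27ρ/(1−ρ).
No profitable deviation requires 54/(1−ρ) ≥ 75 + 27ρ/(1−ρ).
Multiplying by (1−ρ): 54 ≥ 75(1−ρ) + 27ρ = 75 − 48ρ.
So 48ρ ≥ 21, i.e. ρ ≥ 21/48 = 7/16.

7/16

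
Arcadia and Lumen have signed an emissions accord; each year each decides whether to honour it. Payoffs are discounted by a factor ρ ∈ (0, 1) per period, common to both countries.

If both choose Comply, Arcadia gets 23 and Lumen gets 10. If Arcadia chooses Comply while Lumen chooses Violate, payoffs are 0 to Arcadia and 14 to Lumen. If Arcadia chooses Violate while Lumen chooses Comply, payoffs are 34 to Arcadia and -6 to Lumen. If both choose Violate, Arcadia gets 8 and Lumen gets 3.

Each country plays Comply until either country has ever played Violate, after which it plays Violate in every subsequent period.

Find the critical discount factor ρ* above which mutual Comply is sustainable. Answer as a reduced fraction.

11/26

Arcadia's threshold: (34−23)/(34−8) = 11/26.
Lumen's threshold: (14−10)/(14−3) = 4/11.
11/26 > 4/11, so Arcadia binds and ρ* = 11/26.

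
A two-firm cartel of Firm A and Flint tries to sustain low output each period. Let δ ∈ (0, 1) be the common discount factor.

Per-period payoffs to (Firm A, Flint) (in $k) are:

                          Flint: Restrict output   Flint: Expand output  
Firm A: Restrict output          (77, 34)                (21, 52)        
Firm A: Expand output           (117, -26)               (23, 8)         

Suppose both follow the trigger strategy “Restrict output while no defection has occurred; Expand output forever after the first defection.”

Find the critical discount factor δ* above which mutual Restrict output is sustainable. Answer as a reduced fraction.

20/47

Firm A: cooperation gives 77 each period; deviation gives 117 once then 23 forever.
  77/(1−δ) ≥ 117 + 23δ/(1−δ) ⇒ δ ≥ 40/94 = 20/47.
Flint: cooperation gives 34 each period; deviation gives 52 once then 8 forever.
  δ ≥ 18/44 = 9/22.
Both must hold, so the binding constraint is Firm A's: δ ≥ 20/47.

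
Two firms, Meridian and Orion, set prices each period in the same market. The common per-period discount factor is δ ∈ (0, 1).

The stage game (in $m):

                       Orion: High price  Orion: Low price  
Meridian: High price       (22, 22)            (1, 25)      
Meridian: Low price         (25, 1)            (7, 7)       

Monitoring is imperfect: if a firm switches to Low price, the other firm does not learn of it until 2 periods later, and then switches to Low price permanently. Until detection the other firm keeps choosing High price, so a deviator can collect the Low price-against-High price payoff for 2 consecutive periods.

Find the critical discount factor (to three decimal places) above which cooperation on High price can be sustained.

0.408

A deviator earns 25 for 2 periods, then 7 forever; cooperating earns 22 forever. Multiplying the IC by (1−δ):
22 ≥ 25(1−δ^2) + 7δ^2, so 18·δ^2 ≥ 3 and δ^2 ≥ 1/6.
δ ≥ (1/6)^(1/2) ≈ 0.408.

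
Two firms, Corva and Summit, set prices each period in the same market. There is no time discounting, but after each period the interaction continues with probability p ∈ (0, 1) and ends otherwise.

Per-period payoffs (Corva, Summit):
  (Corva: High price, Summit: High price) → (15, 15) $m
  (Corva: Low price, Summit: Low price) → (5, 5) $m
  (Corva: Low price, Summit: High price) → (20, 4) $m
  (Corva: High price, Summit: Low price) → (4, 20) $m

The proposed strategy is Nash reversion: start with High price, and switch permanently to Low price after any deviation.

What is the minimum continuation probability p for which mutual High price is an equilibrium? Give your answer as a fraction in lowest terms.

With no time discounting, the continuation probability p plays the role of the discount factor.
Grim-trigger IC: 15/(1−p) ≥ 20 + 5p/(1−p) ⇒ p ≥ (20−15)/(20−5) = 1/3.

1/3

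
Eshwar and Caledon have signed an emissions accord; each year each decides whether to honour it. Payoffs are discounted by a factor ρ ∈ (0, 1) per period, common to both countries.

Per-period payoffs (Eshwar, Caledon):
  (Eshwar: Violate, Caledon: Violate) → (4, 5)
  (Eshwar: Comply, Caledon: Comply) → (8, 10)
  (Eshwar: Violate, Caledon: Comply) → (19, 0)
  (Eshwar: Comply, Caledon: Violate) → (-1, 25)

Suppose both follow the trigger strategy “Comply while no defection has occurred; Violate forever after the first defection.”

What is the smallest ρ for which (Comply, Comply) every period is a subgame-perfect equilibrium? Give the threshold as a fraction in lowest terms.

3/4

Eshwar's threshold: (19−8)/(19−4) = 11/15.
Caledon's threshold: (25−10)/(25−5) = 3/4.
11/15 < 3/4, so Caledon binds and ρ* = 3/4.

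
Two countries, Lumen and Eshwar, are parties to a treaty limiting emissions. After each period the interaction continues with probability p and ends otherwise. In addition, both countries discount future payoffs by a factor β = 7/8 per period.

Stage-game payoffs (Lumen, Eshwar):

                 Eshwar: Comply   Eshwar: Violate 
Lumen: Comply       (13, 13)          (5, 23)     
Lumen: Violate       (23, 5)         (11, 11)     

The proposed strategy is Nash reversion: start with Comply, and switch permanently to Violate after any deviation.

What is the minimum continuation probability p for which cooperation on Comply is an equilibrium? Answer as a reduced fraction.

With continuation probability p and discount β, the effective per-period discount factor is βp.
Grim-trigger IC: βp ≥ (23−13)/(23−11) = 5/6.
So p ≥ (5/6)/(7/8) = 20/21.

20/21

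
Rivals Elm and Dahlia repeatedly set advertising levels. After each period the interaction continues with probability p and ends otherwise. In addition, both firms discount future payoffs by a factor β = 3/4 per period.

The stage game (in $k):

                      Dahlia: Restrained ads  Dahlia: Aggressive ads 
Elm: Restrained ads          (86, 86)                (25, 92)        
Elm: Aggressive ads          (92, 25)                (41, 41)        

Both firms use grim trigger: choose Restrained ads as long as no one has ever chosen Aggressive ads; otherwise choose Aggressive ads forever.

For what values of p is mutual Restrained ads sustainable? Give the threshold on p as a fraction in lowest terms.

8/51

Expected continuation weight on next period's payoff is β·p = 3/4·p, which plays the role of the discount factor.
Cooperation requires 3/4·p ≥ (92−86)/(92−41) = 2/17, hence p ≥ 8/51.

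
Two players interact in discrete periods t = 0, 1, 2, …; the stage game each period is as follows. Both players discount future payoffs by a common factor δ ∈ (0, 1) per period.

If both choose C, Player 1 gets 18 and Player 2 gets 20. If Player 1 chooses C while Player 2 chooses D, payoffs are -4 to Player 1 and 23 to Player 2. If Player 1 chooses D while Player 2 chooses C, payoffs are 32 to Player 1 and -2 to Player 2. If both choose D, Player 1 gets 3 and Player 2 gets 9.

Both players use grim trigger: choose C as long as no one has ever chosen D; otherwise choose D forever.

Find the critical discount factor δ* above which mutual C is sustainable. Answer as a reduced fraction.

14/29

Player 1's threshold: (32−18)/(32−3) = 14/29.
Player 2's threshold: (23−20)/(23−9) = 3/14.
14/29 > 3/14, so Player 1 binds and δ* = 14/29.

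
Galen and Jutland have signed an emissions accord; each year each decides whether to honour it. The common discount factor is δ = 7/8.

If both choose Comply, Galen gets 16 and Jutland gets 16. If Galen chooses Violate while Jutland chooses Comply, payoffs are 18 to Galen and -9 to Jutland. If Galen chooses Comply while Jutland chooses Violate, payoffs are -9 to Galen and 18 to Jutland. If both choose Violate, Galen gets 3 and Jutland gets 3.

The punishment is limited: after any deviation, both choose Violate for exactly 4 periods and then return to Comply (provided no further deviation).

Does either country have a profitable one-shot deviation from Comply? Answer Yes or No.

IC: δ+…+δ^4 ≥ (18−16)/(16−3) = 2/13.
At δ = 7/8: partial sum = 2.8967 ≥ 0.1538. Cooperation sustainable.

No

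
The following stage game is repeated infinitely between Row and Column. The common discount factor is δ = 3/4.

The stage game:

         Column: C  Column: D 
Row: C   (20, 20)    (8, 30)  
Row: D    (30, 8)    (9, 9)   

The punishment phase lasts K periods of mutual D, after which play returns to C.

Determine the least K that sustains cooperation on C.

2

IC: δ(1−δ^K)/(1−δ) ≥ (30−20)/(20−9) = 10/11.
With δ = 3/4: need 1 − δ^K ≥ 10/11·(1−3/4)/(3/4), i.e. δ^K ≤ 0.6970.
Since (3/4)^1 = 0.7500 and (3/4)^2 = 0.5625, the smallest such K is 2.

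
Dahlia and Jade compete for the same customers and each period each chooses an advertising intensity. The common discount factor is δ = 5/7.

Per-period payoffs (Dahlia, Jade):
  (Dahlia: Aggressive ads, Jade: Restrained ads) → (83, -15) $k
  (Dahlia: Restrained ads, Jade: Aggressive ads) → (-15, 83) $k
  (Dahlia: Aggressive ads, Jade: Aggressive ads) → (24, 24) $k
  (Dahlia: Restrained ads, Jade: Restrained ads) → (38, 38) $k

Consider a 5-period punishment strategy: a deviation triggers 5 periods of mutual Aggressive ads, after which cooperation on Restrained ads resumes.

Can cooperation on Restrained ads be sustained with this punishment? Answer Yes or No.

No

A one-shot deviation gives 83 now, then 24 for 5 periods, then back to 38.
Gain from deviating: (83−38) today; loss: (38−24) in each of the next 5 periods.
No-deviation condition: (38−24)(δ+…+δ^5) ≥ 83−38, i.e. δ+…+δ^5 ≥ 45/14.
At δ = 5/7: δ+…+δ^5 = 2.0352 < 3.2143.
So cooperation is not sustainable.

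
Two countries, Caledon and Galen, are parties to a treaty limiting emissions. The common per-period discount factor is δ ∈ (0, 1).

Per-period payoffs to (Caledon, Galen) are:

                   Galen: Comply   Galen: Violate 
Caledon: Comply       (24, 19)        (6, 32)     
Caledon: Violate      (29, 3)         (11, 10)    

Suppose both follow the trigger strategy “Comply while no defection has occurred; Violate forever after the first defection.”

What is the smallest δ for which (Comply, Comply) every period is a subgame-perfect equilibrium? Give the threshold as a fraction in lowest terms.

13/22

Caledon: cooperation gives 24 each period; deviation gives 29 once then 11 forever.
  24/(1−δ) ≥ 29 + 11δ/(1−δ) ⇒ δ ≥ 5/18.
Galen: cooperation gives 19 each period; deviation gives 32 once then 10 forever.
  δ ≥ 13/22.
Both must hold, so the binding constraint is Galen's: δ ≥ 13/22.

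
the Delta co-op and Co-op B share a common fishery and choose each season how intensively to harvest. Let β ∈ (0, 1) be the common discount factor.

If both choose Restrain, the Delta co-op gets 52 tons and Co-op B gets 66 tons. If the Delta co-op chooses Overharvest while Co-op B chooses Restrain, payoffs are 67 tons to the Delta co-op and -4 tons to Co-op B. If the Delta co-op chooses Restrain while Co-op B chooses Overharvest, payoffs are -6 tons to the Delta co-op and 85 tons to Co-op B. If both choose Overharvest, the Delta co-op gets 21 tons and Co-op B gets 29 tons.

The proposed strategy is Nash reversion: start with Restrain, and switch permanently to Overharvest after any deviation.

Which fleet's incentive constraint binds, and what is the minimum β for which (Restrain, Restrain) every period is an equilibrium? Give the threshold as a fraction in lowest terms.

Co-op B; β ≥ 19/56

the Delta co-op's threshold: (67−52)/(67−21) = 15/46.
Co-op B's threshold: (85−66)/(85−29) = 19/56.
15/46 < 19/56, so Co-op B binds and β* = 19/56.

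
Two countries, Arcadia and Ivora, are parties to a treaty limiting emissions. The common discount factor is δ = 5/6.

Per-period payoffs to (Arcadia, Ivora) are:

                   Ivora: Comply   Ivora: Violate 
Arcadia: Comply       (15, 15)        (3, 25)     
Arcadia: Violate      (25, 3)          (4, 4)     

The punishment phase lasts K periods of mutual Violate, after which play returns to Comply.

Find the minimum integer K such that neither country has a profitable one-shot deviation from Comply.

No profitable deviation requires (15−4)(δ+…+δ^K) ≥ 25−15, i.e. δ+…+δ^K ≥ 10/11 ≈ 0.9091.
With δ = 5/6, the partial sums are K=1: 0.8333, K=2: 1.5278.
K = 2 is the first length at which the sum reaches 0.9091.

2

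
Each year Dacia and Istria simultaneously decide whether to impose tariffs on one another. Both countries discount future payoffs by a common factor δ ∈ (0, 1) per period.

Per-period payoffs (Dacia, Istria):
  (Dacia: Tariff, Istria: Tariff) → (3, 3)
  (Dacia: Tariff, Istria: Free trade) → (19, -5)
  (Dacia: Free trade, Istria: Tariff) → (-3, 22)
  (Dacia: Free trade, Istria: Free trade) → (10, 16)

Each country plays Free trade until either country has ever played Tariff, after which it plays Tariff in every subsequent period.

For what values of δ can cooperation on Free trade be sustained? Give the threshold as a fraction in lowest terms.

Dacia's threshold: (19−10)/(19−3) = 9/16.
Istria's threshold: (22−16)/(22−3) = 6/19.
9/16 > 6/19, so Dacia binds and δ* = 9/16.

9/16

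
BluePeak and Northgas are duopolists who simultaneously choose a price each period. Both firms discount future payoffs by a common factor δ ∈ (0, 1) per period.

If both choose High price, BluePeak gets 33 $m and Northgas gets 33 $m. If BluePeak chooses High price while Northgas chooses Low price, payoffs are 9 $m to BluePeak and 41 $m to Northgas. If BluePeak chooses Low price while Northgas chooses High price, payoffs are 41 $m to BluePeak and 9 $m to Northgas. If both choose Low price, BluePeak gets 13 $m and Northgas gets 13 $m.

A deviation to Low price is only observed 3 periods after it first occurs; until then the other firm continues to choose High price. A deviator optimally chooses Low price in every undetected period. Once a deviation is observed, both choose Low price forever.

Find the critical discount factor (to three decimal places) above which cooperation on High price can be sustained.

0.659

The best deviation is to choose Low price for all 3 undetected periods, earning 41 each, then 13 forever once detected.
Deviation value: 41(1−δ^3)/(1−δ) + 13δ^3/(1−δ); cooperation value: 33/(1−δ).
IC: 33 ≥ 41(1−δ^3) + 13δ^3 = 41 − 28δ^3.
So δ^3 ≥ 8/28 = 2/7, giving δ ≥ (2/7)^(1/3) ≈ 0.659.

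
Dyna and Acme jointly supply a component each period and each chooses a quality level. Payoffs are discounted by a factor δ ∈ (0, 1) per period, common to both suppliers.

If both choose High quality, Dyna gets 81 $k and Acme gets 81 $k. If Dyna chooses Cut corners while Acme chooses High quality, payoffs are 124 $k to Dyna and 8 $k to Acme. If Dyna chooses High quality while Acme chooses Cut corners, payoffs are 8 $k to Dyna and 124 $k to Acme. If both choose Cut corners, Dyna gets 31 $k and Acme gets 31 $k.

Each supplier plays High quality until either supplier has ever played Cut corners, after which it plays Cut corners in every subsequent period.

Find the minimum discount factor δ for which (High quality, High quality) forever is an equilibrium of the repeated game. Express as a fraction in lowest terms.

Cooperation forever yields 81 each period: 81/(1−δ).
Deviating yields 124 once, then 31 forever: 124 + 31δ/(1−δ).
No profitable deviation requires 81/(1−δ) ≥ 124 + 31δ/(1−δ).
Multiplying by (1−δ): 81 ≥ 124(1−δ) + 31δ = 124 − 93δ.
So 93δ ≥ 43, i.e. δ ≥ 43/93.

43/93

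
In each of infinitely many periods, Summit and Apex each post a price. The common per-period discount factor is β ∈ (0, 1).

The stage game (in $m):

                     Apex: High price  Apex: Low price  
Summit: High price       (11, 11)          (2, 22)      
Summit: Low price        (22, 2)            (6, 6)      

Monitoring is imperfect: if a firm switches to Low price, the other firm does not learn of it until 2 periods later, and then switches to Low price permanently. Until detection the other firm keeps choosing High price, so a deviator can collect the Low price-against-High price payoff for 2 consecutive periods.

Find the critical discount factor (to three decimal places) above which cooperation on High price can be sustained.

Deviating for the 2 undetected periods gains 22−11 = 11 per period over cooperation, then loses 11−6 = 5 per period forever once punishment starts.
Gain: 11(1 + β + … + β^1); loss: 5·β^2/(1−β).
No profitable deviation ⇔ 11(1−β^2) ≤ 5·β^2, i.e. β^2 ≥ 11/(11+5) = 11/16.
Hence β ≥ (11/16)^(1/2) ≈ 0.829.

0.829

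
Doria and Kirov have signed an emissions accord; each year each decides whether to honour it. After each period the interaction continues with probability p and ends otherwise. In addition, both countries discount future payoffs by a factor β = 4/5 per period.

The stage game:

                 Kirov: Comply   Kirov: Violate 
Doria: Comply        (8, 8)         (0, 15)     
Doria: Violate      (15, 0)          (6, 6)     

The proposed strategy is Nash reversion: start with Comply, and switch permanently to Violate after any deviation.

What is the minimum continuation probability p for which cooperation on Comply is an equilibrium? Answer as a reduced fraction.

With continuation probability p and discount β, the effective per-period discount factor is βp.
Grim-trigger IC: βp ≥ (15−8)/(15−6) = 7/9.
So p ≥ (7/9)/(4/5) = 35/36.

35/36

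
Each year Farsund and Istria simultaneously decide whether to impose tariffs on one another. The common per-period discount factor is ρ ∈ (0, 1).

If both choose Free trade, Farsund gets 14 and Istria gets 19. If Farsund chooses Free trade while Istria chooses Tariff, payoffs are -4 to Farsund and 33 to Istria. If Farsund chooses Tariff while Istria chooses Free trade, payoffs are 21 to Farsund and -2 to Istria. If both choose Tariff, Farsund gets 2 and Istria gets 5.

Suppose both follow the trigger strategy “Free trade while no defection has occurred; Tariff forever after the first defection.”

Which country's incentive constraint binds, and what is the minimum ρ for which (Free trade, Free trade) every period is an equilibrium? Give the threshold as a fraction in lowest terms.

Farsund's threshold: (21−14)/(21−2) = 7/19.
Istria's threshold: (33−19)/(33−5) = 1/2.
7/19 < 1/2, so Istria binds and ρ* = 1/2.

Istria; ρ ≥ 1/2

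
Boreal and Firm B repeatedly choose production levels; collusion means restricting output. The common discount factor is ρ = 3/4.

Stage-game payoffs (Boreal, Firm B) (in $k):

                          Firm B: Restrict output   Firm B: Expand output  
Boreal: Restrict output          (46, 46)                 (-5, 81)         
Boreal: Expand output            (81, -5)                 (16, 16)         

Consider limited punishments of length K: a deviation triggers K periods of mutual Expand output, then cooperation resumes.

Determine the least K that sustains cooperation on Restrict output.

No profitable deviation requires (46−16)(ρ+…+ρ^K) ≥ 81−46, i.e. ρ+…+ρ^K ≥ 7/6 ≈ 1.1667.
With ρ = 3/4, the partial sums are K=1: 0.7500, K=2: 1.3125.
K = 2 is the first length at which the sum reaches 1.1667.

2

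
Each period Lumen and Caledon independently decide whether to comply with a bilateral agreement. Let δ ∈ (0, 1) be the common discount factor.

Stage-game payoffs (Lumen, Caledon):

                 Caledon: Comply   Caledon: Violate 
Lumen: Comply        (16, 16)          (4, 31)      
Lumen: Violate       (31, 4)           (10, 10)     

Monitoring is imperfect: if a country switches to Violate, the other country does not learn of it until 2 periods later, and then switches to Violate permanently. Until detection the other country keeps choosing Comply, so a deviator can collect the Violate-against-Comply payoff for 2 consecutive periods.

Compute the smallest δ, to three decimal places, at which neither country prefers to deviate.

Deviating for the 2 undetected periods gains 31−16 = 15 per period over cooperation, then loses 16−10 = 6 per period forever once punishment starts.
Gain: 15(1 + δ + … + δ^1); loss: 6·δ^2/(1−δ).
No profitable deviation ⇔ 15(1−δ^2) ≤ 6·δ^2, i.e. δ^2 ≥ 15/(15+6) = 5/7.
Hence δ ≥ (5/7)^(1/2) ≈ 0.845.

0.845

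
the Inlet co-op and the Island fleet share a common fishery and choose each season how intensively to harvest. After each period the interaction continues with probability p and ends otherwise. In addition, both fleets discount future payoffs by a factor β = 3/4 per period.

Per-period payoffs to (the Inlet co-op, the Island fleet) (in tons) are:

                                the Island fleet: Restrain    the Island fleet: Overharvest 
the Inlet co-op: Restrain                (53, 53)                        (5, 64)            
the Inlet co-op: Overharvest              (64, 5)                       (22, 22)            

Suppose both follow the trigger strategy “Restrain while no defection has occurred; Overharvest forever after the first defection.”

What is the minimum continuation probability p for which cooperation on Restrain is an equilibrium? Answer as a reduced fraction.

22/63

With continuation probability p and discount β, the effective per-period discount factor is βp.
Grim-trigger IC: βp ≥ (64−53)/(64−22) = 11/42.
So p ≥ (11/42)/(3/4) = 22/63.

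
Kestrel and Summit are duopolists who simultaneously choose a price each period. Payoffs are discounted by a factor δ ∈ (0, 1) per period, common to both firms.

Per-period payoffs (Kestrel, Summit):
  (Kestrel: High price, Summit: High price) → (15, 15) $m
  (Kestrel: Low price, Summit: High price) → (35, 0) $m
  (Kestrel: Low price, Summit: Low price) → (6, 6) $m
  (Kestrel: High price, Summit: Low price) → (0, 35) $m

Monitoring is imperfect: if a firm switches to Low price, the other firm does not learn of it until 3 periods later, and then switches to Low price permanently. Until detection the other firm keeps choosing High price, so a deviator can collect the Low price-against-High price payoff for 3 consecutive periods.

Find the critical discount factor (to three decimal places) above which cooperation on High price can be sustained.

0.884

Deviating for the 3 undetected periods gains 35−15 = 20 per period over cooperation, then loses 15−6 = 9 per period forever once punishment starts.
Gain: 20(1 + δ + … + δ^2); loss: 9·δ^3/(1−δ).
No profitable deviation ⇔ 20(1−δ^3) ≤ 9·δ^3, i.e. δ^3 ≥ 20/(20+9) = 20/29.
Hence δ ≥ (20/29)^(1/3) ≈ 0.884.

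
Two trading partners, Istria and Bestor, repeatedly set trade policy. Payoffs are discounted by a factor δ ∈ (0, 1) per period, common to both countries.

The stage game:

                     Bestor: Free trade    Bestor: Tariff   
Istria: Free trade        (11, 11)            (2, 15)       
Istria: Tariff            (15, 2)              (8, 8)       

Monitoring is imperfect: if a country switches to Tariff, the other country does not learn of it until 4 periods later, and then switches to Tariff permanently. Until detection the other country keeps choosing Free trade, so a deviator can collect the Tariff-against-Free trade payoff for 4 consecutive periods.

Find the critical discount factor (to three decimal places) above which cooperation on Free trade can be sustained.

0.869

The best deviation is to choose Tariff for all 4 undetected periods, earning 15 each, then 8 forever once detected.
Deviation value: 15(1−δ^4)/(1−δ) + 8δ^4/(1−δ); cooperation value: 11/(1−δ).
IC: 11 ≥ 15(1−δ^4) + 8δ^4 = 15 − 7δ^4.
So δ^4 ≥ 4/7, giving δ ≥ (4/7)^(1/4) ≈ 0.869.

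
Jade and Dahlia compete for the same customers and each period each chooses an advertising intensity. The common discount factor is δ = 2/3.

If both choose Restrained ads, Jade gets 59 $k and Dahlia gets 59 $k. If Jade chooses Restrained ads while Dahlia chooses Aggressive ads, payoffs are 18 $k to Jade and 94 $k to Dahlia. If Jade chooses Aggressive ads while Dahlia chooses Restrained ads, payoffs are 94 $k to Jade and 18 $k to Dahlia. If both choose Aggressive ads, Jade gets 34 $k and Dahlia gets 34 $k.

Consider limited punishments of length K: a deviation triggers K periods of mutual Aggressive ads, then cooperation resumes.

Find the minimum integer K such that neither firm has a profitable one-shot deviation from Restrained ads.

Need Σ_{k=1}^{K} δ^k ≥ (94−59)/(59−34) = 1.4000 at δ = 2/3.
At K = 2 the sum is 1.1111 < 1.4000; at K = 3 it is 1.4074 ≥ 1.4000.
So the minimum punishment length is K = 3.

3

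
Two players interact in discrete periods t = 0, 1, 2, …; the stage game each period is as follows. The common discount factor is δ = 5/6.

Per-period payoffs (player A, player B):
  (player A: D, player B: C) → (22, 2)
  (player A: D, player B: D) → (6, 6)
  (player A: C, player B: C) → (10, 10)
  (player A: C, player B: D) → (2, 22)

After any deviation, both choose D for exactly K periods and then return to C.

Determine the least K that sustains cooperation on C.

No profitable deviation requires (10−6)(δ+…+δ^K) ≥ 22−10, i.e. δ+…+δ^K ≥ 3 ≈ 3.0000.
With δ = 5/6, the partial sums are K=1: 0.8333, K=2: 1.5278, K=3: 2.1065, K=4: 2.5887, K=5: 2.9906, K=6: 3.3255.
K = 6 is the first length at which the sum reaches 3.0000.

6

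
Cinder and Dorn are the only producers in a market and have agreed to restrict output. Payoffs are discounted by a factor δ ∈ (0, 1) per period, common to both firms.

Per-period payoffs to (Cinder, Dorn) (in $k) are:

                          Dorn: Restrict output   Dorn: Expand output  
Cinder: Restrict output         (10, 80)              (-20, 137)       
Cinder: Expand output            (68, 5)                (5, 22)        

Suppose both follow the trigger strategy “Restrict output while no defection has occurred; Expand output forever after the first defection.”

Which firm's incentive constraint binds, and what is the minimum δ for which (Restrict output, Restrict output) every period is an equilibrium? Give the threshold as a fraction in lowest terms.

Cinder: cooperation gives 10 each period; deviation gives 68 once then 5 forever.
  10/(1−δ) ≥ 68 + 5δ/(1−δ) ⇒ δ ≥ 58/63.
Dorn: cooperation gives 80 each period; deviation gives 137 once then 22 forever.
  δ ≥ 57/115.
Both must hold, so the binding constraint is Cinder's: δ ≥ 58/63.

Cinder; δ ≥ 58/63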